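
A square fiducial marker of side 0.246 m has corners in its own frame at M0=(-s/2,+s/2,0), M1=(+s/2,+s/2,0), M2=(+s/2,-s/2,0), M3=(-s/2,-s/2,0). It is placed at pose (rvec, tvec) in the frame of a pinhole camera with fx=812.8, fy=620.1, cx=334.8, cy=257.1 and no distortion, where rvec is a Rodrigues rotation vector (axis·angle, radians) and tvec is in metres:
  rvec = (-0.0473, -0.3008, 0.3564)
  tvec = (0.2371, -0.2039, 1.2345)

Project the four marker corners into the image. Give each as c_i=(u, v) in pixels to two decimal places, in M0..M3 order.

Intrinsics K: fx=812.8, fy=620.1, cx=334.8, cy=257.1
Marker side s = 0.246 m; corners in marker frame (Z=0):
  M0 = (-0.1230, +0.1230, 0)
  M1 = (+0.1230, +0.1230, 0)
  M2 = (+0.1230, -0.1230, 0)
  M3 = (-0.1230, -0.1230, 0)
rvec = (-0.0473, -0.3008, 0.3564), |rvec| = θ = 0.46876 rad = 26.858°
Rodrigues: sinθ=0.45178, 1−cosθ=0.10787; R = I + sinθ·[k]× + (1−cosθ)·[k]×²:
    [+0.89323 -0.33651 -0.29818]
    [+0.35047 +0.93655 -0.00704]
    [+0.28163 -0.09821 +0.95448]
t = (0.2371, -0.2039, 1.2345) m
M0: Pc = R·M0+t = (+0.08584, -0.13181, +1.18778); u = 812.8·(+0.08584)/1.18778 + 334.8 = 393.5426, v = 620.1·(-0.13181)/1.18778 + 257.1 = 188.2847
M1: Pc = R·M1+t = (+0.30558, -0.04560, +1.25706); u = 812.8·(+0.30558)/1.25706 + 334.8 = 532.3822, v = 620.1·(-0.04560)/1.25706 + 257.1 = 234.6075
M2: Pc = R·M2+t = (+0.38836, -0.27599, +1.28122); u = 812.8·(+0.38836)/1.28122 + 334.8 = 581.1717, v = 620.1·(-0.27599)/1.28122 + 257.1 = 123.5248
M3: Pc = R·M3+t = (+0.16862, -0.36220, +1.21194); u = 812.8·(+0.16862)/1.21194 + 334.8 = 447.8890, v = 620.1·(-0.36220)/1.21194 + 257.1 = 71.7753

c0=(393.54, 188.28) c1=(532.38, 234.61) c2=(581.17, 123.52) c3=(447.89, 71.78)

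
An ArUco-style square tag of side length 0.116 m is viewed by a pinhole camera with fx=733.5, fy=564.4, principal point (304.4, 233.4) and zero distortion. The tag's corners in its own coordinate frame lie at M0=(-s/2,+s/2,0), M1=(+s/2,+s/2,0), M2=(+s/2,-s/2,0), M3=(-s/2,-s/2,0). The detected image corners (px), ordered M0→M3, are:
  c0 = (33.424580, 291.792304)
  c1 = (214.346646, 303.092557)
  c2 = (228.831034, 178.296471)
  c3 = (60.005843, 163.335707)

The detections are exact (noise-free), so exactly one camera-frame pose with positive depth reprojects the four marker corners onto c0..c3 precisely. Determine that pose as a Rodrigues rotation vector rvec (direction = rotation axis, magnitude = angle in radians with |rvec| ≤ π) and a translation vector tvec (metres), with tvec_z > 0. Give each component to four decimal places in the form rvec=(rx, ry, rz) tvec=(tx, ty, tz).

rvec=(-0.2765, -0.1663, 0.0788) tvec=(-0.1139, -0.0011, 0.4962)

Intrinsics K: fx=733.5, fy=564.4, cx=304.4, cy=233.4
Marker side s = 0.116 m; corners in marker frame (Z=0):
  M0 = (-0.0580, +0.0580, 0)
  M1 = (+0.0580, +0.0580, 0)
  M2 = (+0.0580, -0.0580, 0)
  M3 = (-0.0580, -0.0580, 0)
Detected image corners:
  c0 = (33.424580, 291.792304) px
  c1 = (214.346646, 303.092557) px
  c2 = (228.831034, 178.296471) px
  c3 = (60.005843, 163.335707) px
Planar DLT: solve 8×8 A·h = b for H (H[2,2]=1):
  H  [+1547.06216 -251.23696 +136.04406]
  H  [+185.65517 +960.15335 +232.18893]
  H  [+0.30730 -0.56025 +1.00000]
B = K⁻¹H; ‖b₁‖=2.015442, ‖b₂‖=2.015442; λ = 2/(‖b₁‖+‖b₂‖) = 0.496169, sign → tz>0 ⇒ λ=+0.496169
r₁ = λ·B[:,0] = (+0.98322,+0.10016,+0.15247); r₂ = λ·B[:,1] = (-0.05459,+0.95903,-0.27798)
r₃ = r₁×r₂ = (-0.17407,+0.26499,+0.94841); SVD([r₁ r₂ r₃]) → R = UVᵀ:
  R  [+0.98322 -0.05459 -0.17407]
  R  [+0.10016 +0.95903 +0.26499]
  R  [+0.15247 -0.27798 +0.94841]
t = (-0.11388, -0.00106, +0.49617) m
tr R = 2.890662; θ = arccos((tr R − 1)/2) = 0.332188 rad = 19.033°
axis k = ((R−Rᵀ)₃₂, (R−Rᵀ)₁₃, (R−Rᵀ)₂₁) / (2 sinθ) = (-0.832495, -0.500661, +0.237255)
rvec = θ·k = (-0.276545, -0.166314, +0.078813)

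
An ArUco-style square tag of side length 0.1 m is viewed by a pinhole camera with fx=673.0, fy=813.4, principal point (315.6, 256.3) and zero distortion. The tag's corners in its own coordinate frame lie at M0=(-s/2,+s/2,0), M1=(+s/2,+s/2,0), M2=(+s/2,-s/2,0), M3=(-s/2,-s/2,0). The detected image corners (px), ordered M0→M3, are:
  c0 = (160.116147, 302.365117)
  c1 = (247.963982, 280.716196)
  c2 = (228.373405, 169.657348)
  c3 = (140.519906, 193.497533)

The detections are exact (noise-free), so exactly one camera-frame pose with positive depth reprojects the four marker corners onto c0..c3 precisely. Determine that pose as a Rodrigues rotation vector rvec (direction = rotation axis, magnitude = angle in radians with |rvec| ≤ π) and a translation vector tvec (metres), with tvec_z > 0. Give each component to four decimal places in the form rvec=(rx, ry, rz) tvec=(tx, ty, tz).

rvec=(0.0454, 0.1346, -0.2043) tvec=(-0.1310, -0.0174, 0.7242)

Intrinsics K: fx=673.0, fy=813.4, cx=315.6, cy=256.3
Marker side s = 0.1 m; corners in marker frame (Z=0):
  M0 = (-0.0500, +0.0500, 0)
  M1 = (+0.0500, +0.0500, 0)
  M2 = (+0.0500, -0.0500, 0)
  M3 = (-0.0500, -0.0500, 0)
Detected image corners:
  c0 = (160.116147, 302.365117) px
  c1 = (247.963982, 280.716196) px
  c2 = (228.373405, 169.657348) px
  c3 = (140.519906, 193.497533) px
Planar DLT: solve 8×8 A·h = b for H (H[2,2]=1):
  H  [+841.53090 +204.30632 +193.84640]
  H  [-272.45275 +1109.72366 +236.78577]
  H  [-0.19036 +0.04310 +1.00000]
B = K⁻¹H; ‖b₁‖=1.380798, ‖b₂‖=1.380798; λ = 2/(‖b₁‖+‖b₂‖) = 0.724219, sign → tz>0 ⇒ λ=+0.724219
r₁ = λ·B[:,0] = (+0.97023,-0.19914,-0.13786); r₂ = λ·B[:,1] = (+0.20522,+0.97822,+0.03121)
r₃ = r₁×r₂ = (+0.12864,-0.05858,+0.98996); SVD([r₁ r₂ r₃]) → R = UVᵀ:
  R  [+0.97023 +0.20522 +0.12864]
  R  [-0.19914 +0.97822 -0.05858]
  R  [-0.13786 +0.03121 +0.98996]
t = (-0.13102, -0.01737, +0.72422) m
tr R = 2.938403; θ = arccos((tr R − 1)/2) = 0.248828 rad = 14.257°
axis k = ((R−Rᵀ)₃₂, (R−Rᵀ)₁₃, (R−Rᵀ)₂₁) / (2 sinθ) = (+0.182302, +0.541082, -0.820973)
rvec = θ·k = (+0.045362, +0.134636, -0.204281)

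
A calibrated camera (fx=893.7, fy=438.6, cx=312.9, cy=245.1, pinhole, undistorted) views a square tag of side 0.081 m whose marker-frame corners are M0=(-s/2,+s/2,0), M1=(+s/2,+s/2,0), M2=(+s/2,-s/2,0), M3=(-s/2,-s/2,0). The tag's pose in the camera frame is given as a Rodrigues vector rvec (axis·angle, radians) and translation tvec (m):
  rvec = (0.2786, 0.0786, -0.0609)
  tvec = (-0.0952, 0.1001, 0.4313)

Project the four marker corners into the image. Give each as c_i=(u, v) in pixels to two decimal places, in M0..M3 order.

Intrinsics K: fx=893.7, fy=438.6, cx=312.9, cy=245.1
Marker side s = 0.081 m; corners in marker frame (Z=0):
  M0 = (-0.0405, +0.0405, 0)
  M1 = (+0.0405, +0.0405, 0)
  M2 = (+0.0405, -0.0405, 0)
  M3 = (-0.0405, -0.0405, 0)
rvec = (0.2786, 0.0786, -0.0609), |rvec| = θ = 0.29581 rad = 16.949°
Rodrigues: sinθ=0.29152, 1−cosθ=0.04343; R = I + sinθ·[k]× + (1−cosθ)·[k]×²:
    [+0.99509 +0.07089 +0.06904]
    [-0.04915 +0.95963 -0.27693]
    [-0.08588 +0.27218 +0.95841]
t = (-0.0952, 0.1001, 0.4313) m
M0: Pc = R·M0+t = (-0.13263, +0.14096, +0.44580); u = 893.7·(-0.13263)/0.44580 + 312.9 = 47.0153, v = 438.6·(+0.14096)/0.44580 + 245.1 = 383.7786
M1: Pc = R·M1+t = (-0.05203, +0.13697, +0.43885); u = 893.7·(-0.05203)/0.43885 + 312.9 = 206.9461, v = 438.6·(+0.13697)/0.43885 + 245.1 = 381.9982
M2: Pc = R·M2+t = (-0.05777, +0.05924, +0.41680); u = 893.7·(-0.05777)/0.41680 + 312.9 = 189.0304, v = 438.6·(+0.05924)/0.41680 + 245.1 = 307.4434
M3: Pc = R·M3+t = (-0.13837, +0.06323, +0.42375); u = 893.7·(-0.13837)/0.42375 + 312.9 = 21.0730, v = 438.6·(+0.06323)/0.42375 + 245.1 = 310.5402

c0=(47.02, 383.78) c1=(206.95, 382.00) c2=(189.03, 307.44) c3=(21.07, 310.54)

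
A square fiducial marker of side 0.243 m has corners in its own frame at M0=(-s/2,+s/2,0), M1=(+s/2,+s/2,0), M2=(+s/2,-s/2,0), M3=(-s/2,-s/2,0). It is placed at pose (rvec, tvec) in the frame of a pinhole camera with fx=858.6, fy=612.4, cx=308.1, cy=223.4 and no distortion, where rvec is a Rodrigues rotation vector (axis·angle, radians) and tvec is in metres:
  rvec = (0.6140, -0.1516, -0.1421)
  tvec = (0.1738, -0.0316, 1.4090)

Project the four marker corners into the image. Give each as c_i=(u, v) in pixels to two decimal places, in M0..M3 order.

Intrinsics K: fx=858.6, fy=612.4, cx=308.1, cy=223.4
Marker side s = 0.243 m; corners in marker frame (Z=0):
  M0 = (-0.1215, +0.1215, 0)
  M1 = (+0.1215, +0.1215, 0)
  M2 = (+0.1215, -0.1215, 0)
  M3 = (-0.1215, -0.1215, 0)
rvec = (0.6140, -0.1516, -0.1421), |rvec| = θ = 0.64821 rad = 37.139°
Rodrigues: sinθ=0.60376, 1−cosθ=0.20283; R = I + sinθ·[k]× + (1−cosθ)·[k]×²:
    [+0.97916 +0.08742 -0.18332]
    [-0.17729 +0.80826 -0.56150]
    [+0.09909 +0.58230 +0.80692]
t = (0.1738, -0.0316, 1.4090) m
M0: Pc = R·M0+t = (+0.06545, +0.08814, +1.46771); u = 858.6·(+0.06545)/1.46771 + 308.1 = 346.3902, v = 612.4·(+0.08814)/1.46771 + 223.4 = 260.1782
M1: Pc = R·M1+t = (+0.30339, +0.04506, +1.49179); u = 858.6·(+0.30339)/1.49179 + 308.1 = 482.7161, v = 612.4·(+0.04506)/1.49179 + 223.4 = 241.8991
M2: Pc = R·M2+t = (+0.28215, -0.15134, +1.35029); u = 858.6·(+0.28215)/1.35029 + 308.1 = 487.5063, v = 612.4·(-0.15134)/1.35029 + 223.4 = 154.7603
M3: Pc = R·M3+t = (+0.04421, -0.10826, +1.32621); u = 858.6·(+0.04421)/1.32621 + 308.1 = 336.7223, v = 612.4·(-0.10826)/1.32621 + 223.4 = 173.4077

c0=(346.39, 260.18) c1=(482.72, 241.90) c2=(487.51, 154.76) c3=(336.72, 173.41)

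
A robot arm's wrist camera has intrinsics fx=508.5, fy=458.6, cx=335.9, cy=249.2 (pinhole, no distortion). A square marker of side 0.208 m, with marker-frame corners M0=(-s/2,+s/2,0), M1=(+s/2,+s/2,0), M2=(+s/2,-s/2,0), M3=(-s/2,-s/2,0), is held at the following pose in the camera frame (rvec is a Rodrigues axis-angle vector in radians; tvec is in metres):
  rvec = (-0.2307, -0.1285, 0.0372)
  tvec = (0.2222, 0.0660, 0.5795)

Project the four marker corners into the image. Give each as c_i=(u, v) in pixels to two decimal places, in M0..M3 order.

Intrinsics K: fx=508.5, fy=458.6, cx=335.9, cy=249.2
Marker side s = 0.208 m; corners in marker frame (Z=0):
  M0 = (-0.1040, +0.1040, 0)
  M1 = (+0.1040, +0.1040, 0)
  M2 = (+0.1040, -0.1040, 0)
  M3 = (-0.1040, -0.1040, 0)
rvec = (-0.2307, -0.1285, 0.0372), |rvec| = θ = 0.26668 rad = 15.280°
Rodrigues: sinθ=0.26353, 1−cosθ=0.03535; R = I + sinθ·[k]× + (1−cosθ)·[k]×²:
    [+0.99110 -0.02203 -0.13125]
    [+0.05150 +0.97286 +0.22560]
    [+0.12272 -0.23035 +0.96534]
t = (0.2222, 0.0660, 0.5795) m
M0: Pc = R·M0+t = (+0.11683, +0.16182, +0.54278); u = 508.5·(+0.11683)/0.54278 + 335.9 = 445.3554, v = 458.6·(+0.16182)/0.54278 + 249.2 = 385.9245
M1: Pc = R·M1+t = (+0.32298, +0.17253, +0.56831); u = 508.5·(+0.32298)/0.56831 + 335.9 = 624.8948, v = 458.6·(+0.17253)/0.56831 + 249.2 = 388.4270
M2: Pc = R·M2+t = (+0.32757, -0.02982, +0.61622); u = 508.5·(+0.32757)/0.61622 + 335.9 = 606.2050, v = 458.6·(-0.02982)/0.61622 + 249.2 = 227.0062
M3: Pc = R·M3+t = (+0.12142, -0.04053, +0.59069); u = 508.5·(+0.12142)/0.59069 + 335.9 = 440.4210, v = 458.6·(-0.04053)/0.59069 + 249.2 = 217.7314

c0=(445.36, 385.92) c1=(624.89, 388.43) c2=(606.21, 227.01) c3=(440.42, 217.73)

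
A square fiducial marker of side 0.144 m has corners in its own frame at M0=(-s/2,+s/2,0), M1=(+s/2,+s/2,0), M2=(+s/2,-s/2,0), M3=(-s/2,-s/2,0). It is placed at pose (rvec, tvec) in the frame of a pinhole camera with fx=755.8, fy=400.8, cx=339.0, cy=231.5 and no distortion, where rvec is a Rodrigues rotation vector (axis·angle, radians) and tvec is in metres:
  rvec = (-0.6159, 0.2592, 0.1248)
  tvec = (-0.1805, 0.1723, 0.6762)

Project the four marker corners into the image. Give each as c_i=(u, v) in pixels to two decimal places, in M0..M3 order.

Intrinsics K: fx=755.8, fy=400.8, cx=339.0, cy=231.5
Marker side s = 0.144 m; corners in marker frame (Z=0):
  M0 = (-0.0720, +0.0720, 0)
  M1 = (+0.0720, +0.0720, 0)
  M2 = (+0.0720, -0.0720, 0)
  M3 = (-0.0720, -0.0720, 0)
rvec = (-0.6159, 0.2592, 0.1248), |rvec| = θ = 0.67977 rad = 38.948°
Rodrigues: sinθ=0.62862, 1−cosθ=0.22229; R = I + sinθ·[k]× + (1−cosθ)·[k]×²:
    [+0.96019 -0.19220 +0.20272]
    [+0.03861 +0.81003 +0.58511]
    [-0.27667 -0.55399 +0.78521]
t = (-0.1805, 0.1723, 0.6762) m
M0: Pc = R·M0+t = (-0.26347, +0.22784, +0.65623); u = 755.8·(-0.26347)/0.65623 + 339.0 = 35.5525, v = 400.8·(+0.22784)/0.65623 + 231.5 = 370.6566
M1: Pc = R·M1+t = (-0.12520, +0.23340, +0.61639); u = 755.8·(-0.12520)/0.61639 + 339.0 = 185.4779, v = 400.8·(+0.23340)/0.61639 + 231.5 = 383.2665
M2: Pc = R·M2+t = (-0.09753, +0.11676, +0.69617); u = 755.8·(-0.09753)/0.69617 + 339.0 = 233.1180, v = 400.8·(+0.11676)/0.69617 + 231.5 = 298.7203
M3: Pc = R·M3+t = (-0.23580, +0.11120, +0.73601); u = 755.8·(-0.23580)/0.73601 + 339.0 = 96.8639, v = 400.8·(+0.11120)/0.73601 + 231.5 = 292.0536

c0=(35.55, 370.66) c1=(185.48, 383.27) c2=(233.12, 298.72) c3=(96.86, 292.05)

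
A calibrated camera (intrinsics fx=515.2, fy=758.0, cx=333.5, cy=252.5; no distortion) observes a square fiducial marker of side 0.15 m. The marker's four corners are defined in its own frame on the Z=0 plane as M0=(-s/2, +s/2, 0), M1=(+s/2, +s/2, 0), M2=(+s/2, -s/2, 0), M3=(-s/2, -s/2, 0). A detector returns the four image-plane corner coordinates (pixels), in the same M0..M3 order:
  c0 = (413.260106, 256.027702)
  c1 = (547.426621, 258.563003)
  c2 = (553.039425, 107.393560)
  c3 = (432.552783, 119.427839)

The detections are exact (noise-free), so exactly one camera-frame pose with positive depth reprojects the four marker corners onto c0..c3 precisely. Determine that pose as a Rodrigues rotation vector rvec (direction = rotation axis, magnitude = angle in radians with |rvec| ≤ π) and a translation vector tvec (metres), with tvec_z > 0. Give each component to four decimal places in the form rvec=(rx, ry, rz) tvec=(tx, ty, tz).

Intrinsics K: fx=515.2, fy=758.0, cx=333.5, cy=252.5
Marker side s = 0.15 m; corners in marker frame (Z=0):
  M0 = (-0.0750, +0.0750, 0)
  M1 = (+0.0750, +0.0750, 0)
  M2 = (+0.0750, -0.0750, 0)
  M3 = (-0.0750, -0.0750, 0)
Detected image corners:
  c0 = (413.260106, 256.027702) px
  c1 = (547.426621, 258.563003) px
  c2 = (553.039425, 107.393560) px
  c3 = (432.552783, 119.427839) px
Planar DLT: solve 8×8 A·h = b for H (H[2,2]=1):
  H  [+505.09177 -467.28381 +483.58930]
  H  [-164.44774 +811.20960 +181.24325]
  H  [-0.70096 -0.78482 +1.00000]
B = K⁻¹H; ‖b₁‖=1.596356, ‖b₂‖=1.596356; λ = 2/(‖b₁‖+‖b₂‖) = 0.626427, sign → tz>0 ⇒ λ=+0.626427
r₁ = λ·B[:,0] = (+0.89838,+0.01037,-0.43910); r₂ = λ·B[:,1] = (-0.24992,+0.83417,-0.49163)
r₃ = r₁×r₂ = (+0.36119,+0.55141,+0.75199); SVD([r₁ r₂ r₃]) → R = UVᵀ:
  R  [+0.89838 -0.24992 +0.36119]
  R  [+0.01037 +0.83417 +0.55141]
  R  [-0.43910 -0.49163 +0.75199]
t = (+0.18249, -0.05889, +0.62643) m
tr R = 2.484535; θ = arccos((tr R − 1)/2) = 0.734348 rad = 42.075°
axis k = ((R−Rᵀ)₃₂, (R−Rᵀ)₁₃, (R−Rᵀ)₂₁) / (2 sinθ) = (-0.778269, +0.597140, +0.194217)
rvec = θ·k = (-0.571521, +0.438509, +0.142623)

rvec=(-0.5715, 0.4385, 0.1426) tvec=(0.1825, -0.0589, 0.6264)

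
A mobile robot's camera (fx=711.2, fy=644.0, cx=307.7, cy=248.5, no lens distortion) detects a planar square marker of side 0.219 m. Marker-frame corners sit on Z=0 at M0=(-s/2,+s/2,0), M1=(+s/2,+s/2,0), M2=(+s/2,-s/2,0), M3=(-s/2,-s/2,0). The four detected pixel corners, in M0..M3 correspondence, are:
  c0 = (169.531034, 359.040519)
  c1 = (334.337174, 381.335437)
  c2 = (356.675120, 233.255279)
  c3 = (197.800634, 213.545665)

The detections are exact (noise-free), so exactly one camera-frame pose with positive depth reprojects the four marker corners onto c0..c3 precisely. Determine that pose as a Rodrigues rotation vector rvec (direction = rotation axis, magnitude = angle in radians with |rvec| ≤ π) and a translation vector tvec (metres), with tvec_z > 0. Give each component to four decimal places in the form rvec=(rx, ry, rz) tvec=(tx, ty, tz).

Intrinsics K: fx=711.2, fy=644.0, cx=307.7, cy=248.5
Marker side s = 0.219 m; corners in marker frame (Z=0):
  M0 = (-0.1095, +0.1095, 0)
  M1 = (+0.1095, +0.1095, 0)
  M2 = (+0.1095, -0.1095, 0)
  M3 = (-0.1095, -0.1095, 0)
Detected image corners:
  c0 = (169.531034, 359.040519) px
  c1 = (334.337174, 381.335437) px
  c2 = (356.675120, 233.255279) px
  c3 = (197.800634, 213.545665) px
Planar DLT: solve 8×8 A·h = b for H (H[2,2]=1):
  H  [+724.11976 -162.18993 +264.34033]
  H  [+79.39166 +617.99275 +295.31630]
  H  [-0.05524 -0.17599 +1.00000]
B = K⁻¹H; ‖b₁‖=1.053500, ‖b₂‖=1.053500; λ = 2/(‖b₁‖+‖b₂‖) = 0.949217, sign → tz>0 ⇒ λ=+0.949217
r₁ = λ·B[:,0] = (+0.98915,+0.13725,-0.05244); r₂ = λ·B[:,1] = (-0.14419,+0.97535,-0.16706)
r₃ = r₁×r₂ = (+0.02821,+0.17280,+0.98455); SVD([r₁ r₂ r₃]) → R = UVᵀ:
  R  [+0.98915 -0.14419 +0.02821]
  R  [+0.13725 +0.97535 +0.17280]
  R  [-0.05244 -0.16706 +0.98455]
t = (-0.05787, +0.06900, +0.94922) m
tr R = 2.949045; θ = arccos((tr R − 1)/2) = 0.226213 rad = 12.961°
axis k = ((R−Rᵀ)₃₂, (R−Rᵀ)₁₃, (R−Rᵀ)₂₁) / (2 sinθ) = (-0.757643, +0.179792, +0.627417)
rvec = θ·k = (-0.171389, +0.040671, +0.141930)

rvec=(-0.1714, 0.0407, 0.1419) tvec=(-0.0579, 0.0690, 0.9492)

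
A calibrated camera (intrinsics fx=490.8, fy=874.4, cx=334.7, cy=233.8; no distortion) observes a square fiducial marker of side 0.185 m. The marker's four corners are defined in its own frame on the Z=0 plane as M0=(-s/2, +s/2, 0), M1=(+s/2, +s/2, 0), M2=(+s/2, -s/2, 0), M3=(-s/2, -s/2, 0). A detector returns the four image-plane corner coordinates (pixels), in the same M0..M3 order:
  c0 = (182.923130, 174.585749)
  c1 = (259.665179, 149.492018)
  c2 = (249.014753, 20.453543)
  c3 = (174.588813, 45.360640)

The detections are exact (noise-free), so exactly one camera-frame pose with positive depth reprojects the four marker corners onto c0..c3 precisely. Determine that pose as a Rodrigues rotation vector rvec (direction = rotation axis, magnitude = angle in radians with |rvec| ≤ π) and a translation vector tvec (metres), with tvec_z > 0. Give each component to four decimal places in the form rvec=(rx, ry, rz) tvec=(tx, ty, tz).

Intrinsics K: fx=490.8, fy=874.4, cx=334.7, cy=233.8
Marker side s = 0.185 m; corners in marker frame (Z=0):
  M0 = (-0.0925, +0.0925, 0)
  M1 = (+0.0925, +0.0925, 0)
  M2 = (+0.0925, -0.0925, 0)
  M3 = (-0.0925, -0.0925, 0)
Detected image corners:
  c0 = (182.923130, 174.585749) px
  c1 = (259.665179, 149.492018) px
  c2 = (249.014753, 20.453543) px
  c3 = (174.588813, 45.360640) px
Planar DLT: solve 8×8 A·h = b for H (H[2,2]=1):
  H  [+403.34014 +16.07203 +216.39378]
  H  [-137.43792 +682.15553 +96.52889]
  H  [-0.02368 -0.16266 +1.00000]
B = K⁻¹H; ‖b₁‖=0.851749, ‖b₂‖=0.851749; λ = 2/(‖b₁‖+‖b₂‖) = 1.174055, sign → tz>0 ⇒ λ=+1.174055
r₁ = λ·B[:,0] = (+0.98380,-0.17710,-0.02780); r₂ = λ·B[:,1] = (+0.16868,+0.96699,-0.19098)
r₃ = r₁×r₂ = (+0.06071,+0.18319,+0.98120); SVD([r₁ r₂ r₃]) → R = UVᵀ:
  R  [+0.98380 +0.16868 +0.06071]
  R  [-0.17710 +0.96699 +0.18319]
  R  [-0.02780 -0.19098 +0.98120]
t = (-0.28300, -0.18431, +1.17406) m
tr R = 2.931993; θ = arccos((tr R − 1)/2) = 0.261526 rad = 14.984°
axis k = ((R−Rᵀ)₃₂, (R−Rᵀ)₁₃, (R−Rᵀ)₂₁) / (2 sinθ) = (-0.723574, +0.171158, -0.668689)
rvec = θ·k = (-0.189234, +0.044762, -0.174880)

rvec=(-0.1892, 0.0448, -0.1749) tvec=(-0.2830, -0.1843, 1.1741)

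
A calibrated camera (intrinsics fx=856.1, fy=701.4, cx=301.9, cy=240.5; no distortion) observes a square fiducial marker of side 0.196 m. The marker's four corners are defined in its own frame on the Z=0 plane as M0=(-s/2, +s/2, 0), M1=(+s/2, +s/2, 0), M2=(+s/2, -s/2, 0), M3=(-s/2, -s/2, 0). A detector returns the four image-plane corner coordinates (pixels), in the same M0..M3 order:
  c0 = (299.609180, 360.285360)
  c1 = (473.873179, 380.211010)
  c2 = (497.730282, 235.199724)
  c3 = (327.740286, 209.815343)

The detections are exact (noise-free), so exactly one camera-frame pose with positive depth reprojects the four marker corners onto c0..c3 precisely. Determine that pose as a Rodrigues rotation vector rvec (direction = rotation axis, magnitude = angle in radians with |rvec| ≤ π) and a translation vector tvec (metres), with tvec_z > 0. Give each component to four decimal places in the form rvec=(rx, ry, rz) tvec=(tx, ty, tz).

rvec=(-0.0737, -0.1957, 0.1619) tvec=(0.1074, 0.0729, 0.9228)

Intrinsics K: fx=856.1, fy=701.4, cx=301.9, cy=240.5
Marker side s = 0.196 m; corners in marker frame (Z=0):
  M0 = (-0.0980, +0.0980, 0)
  M1 = (+0.0980, +0.0980, 0)
  M2 = (+0.0980, -0.0980, 0)
  M3 = (-0.0980, -0.0980, 0)
Detected image corners:
  c0 = (299.609180, 360.285360) px
  c1 = (473.873179, 380.211010) px
  c2 = (497.730282, 235.199724) px
  c3 = (327.740286, 209.815343) px
Planar DLT: solve 8×8 A·h = b for H (H[2,2]=1):
  H  [+959.33548 -170.77872 +401.57459]
  H  [+175.95090 +725.05069 +295.90853]
  H  [+0.20323 -0.09600 +1.00000]
B = K⁻¹H; ‖b₁‖=1.083678, ‖b₂‖=1.083678; λ = 2/(‖b₁‖+‖b₂‖) = 0.922783, sign → tz>0 ⇒ λ=+0.922783
r₁ = λ·B[:,0] = (+0.96793,+0.16718,+0.18754); r₂ = λ·B[:,1] = (-0.15284,+0.98427,-0.08858)
r₃ = r₁×r₂ = (-0.19940,+0.05708,+0.97825); SVD([r₁ r₂ r₃]) → R = UVᵀ:
  R  [+0.96793 -0.15284 -0.19940]
  R  [+0.16718 +0.98427 +0.05708]
  R  [+0.18754 -0.08858 +0.97825]
t = (+0.10744, +0.07290, +0.92278) m
tr R = 2.930453; θ = arccos((tr R − 1)/2) = 0.264488 rad = 15.154°
axis k = ((R−Rᵀ)₃₂, (R−Rᵀ)₁₃, (R−Rᵀ)₂₁) / (2 sinθ) = (-0.278599, -0.740078, +0.612100)
rvec = θ·k = (-0.073686, -0.195742, +0.161893)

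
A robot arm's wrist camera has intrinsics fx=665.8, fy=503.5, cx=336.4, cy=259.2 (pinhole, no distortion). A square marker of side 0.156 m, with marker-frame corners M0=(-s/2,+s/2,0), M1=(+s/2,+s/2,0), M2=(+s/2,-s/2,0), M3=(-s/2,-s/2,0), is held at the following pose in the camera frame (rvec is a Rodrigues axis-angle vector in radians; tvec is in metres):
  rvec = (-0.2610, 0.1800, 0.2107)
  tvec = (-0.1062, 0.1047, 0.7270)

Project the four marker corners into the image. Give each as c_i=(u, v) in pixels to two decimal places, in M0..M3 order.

Intrinsics K: fx=665.8, fy=503.5, cx=336.4, cy=259.2
Marker side s = 0.156 m; corners in marker frame (Z=0):
  M0 = (-0.0780, +0.0780, 0)
  M1 = (+0.0780, +0.0780, 0)
  M2 = (+0.0780, -0.0780, 0)
  M3 = (-0.0780, -0.0780, 0)
rvec = (-0.2610, 0.1800, 0.2107), |rvec| = θ = 0.38068 rad = 21.811°
Rodrigues: sinθ=0.37155, 1−cosθ=0.07159; R = I + sinθ·[k]× + (1−cosθ)·[k]×²:
    [+0.96206 -0.22886 +0.14852]
    [+0.18244 +0.94442 +0.27348]
    [-0.20285 -0.23601 +0.95034]
t = (-0.1062, 0.1047, 0.7270) m
M0: Pc = R·M0+t = (-0.19909, +0.16413, +0.72441); u = 665.8·(-0.19909)/0.72441 + 336.4 = 153.4172, v = 503.5·(+0.16413)/0.72441 + 259.2 = 373.2807
M1: Pc = R·M1+t = (-0.04901, +0.19259, +0.69277); u = 665.8·(-0.04901)/0.69277 + 336.4 = 289.2982, v = 503.5·(+0.19259)/0.69277 + 259.2 = 399.1767
M2: Pc = R·M2+t = (-0.01331, +0.04527, +0.72959); u = 665.8·(-0.01331)/0.72959 + 336.4 = 324.2553, v = 503.5·(+0.04527)/0.72959 + 259.2 = 290.4386
M3: Pc = R·M3+t = (-0.16339, +0.01681, +0.76123); u = 665.8·(-0.16339)/0.76123 + 336.4 = 193.4929, v = 503.5·(+0.01681)/0.76123 + 259.2 = 270.3153

c0=(153.42, 373.28) c1=(289.30, 399.18) c2=(324.26, 290.44) c3=(193.49, 270.32)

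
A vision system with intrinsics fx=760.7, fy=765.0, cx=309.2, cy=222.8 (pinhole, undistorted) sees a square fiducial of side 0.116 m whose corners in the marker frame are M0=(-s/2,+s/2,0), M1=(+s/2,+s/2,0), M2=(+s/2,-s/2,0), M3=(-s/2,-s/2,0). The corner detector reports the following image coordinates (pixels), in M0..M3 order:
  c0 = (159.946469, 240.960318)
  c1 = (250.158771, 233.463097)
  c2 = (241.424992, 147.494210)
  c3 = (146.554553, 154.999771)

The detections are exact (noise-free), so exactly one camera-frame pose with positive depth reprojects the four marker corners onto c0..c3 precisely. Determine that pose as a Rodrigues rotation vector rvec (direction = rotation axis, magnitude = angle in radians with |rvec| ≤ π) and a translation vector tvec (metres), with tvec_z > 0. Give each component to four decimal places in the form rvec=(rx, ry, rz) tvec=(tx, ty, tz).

rvec=(0.4213, -0.0518, -0.0735) tvec=(-0.1374, -0.0343, 0.9551)

Intrinsics K: fx=760.7, fy=765.0, cx=309.2, cy=222.8
Marker side s = 0.116 m; corners in marker frame (Z=0):
  M0 = (-0.0580, +0.0580, 0)
  M1 = (+0.0580, +0.0580, 0)
  M2 = (+0.0580, -0.0580, 0)
  M3 = (-0.0580, -0.0580, 0)
Detected image corners:
  c0 = (159.946469, 240.960318) px
  c1 = (250.158771, 233.463097) px
  c2 = (241.424992, 147.494210) px
  c3 = (146.554553, 154.999771) px
Planar DLT: solve 8×8 A·h = b for H (H[2,2]=1):
  H  [+804.58197 +181.03058 +199.75735]
  H  [-57.54844 +824.50600 +195.29223]
  H  [+0.03665 +0.42955 +1.00000]
B = K⁻¹H; ‖b₁‖=1.046964, ‖b₂‖=1.046964; λ = 2/(‖b₁‖+‖b₂‖) = 0.955142, sign → tz>0 ⇒ λ=+0.955142
r₁ = λ·B[:,0] = (+0.99601,-0.08205,+0.03500); r₂ = λ·B[:,1] = (+0.06054,+0.90995,+0.41028)
r₃ = r₁×r₂ = (-0.06551,-0.40652,+0.91129); SVD([r₁ r₂ r₃]) → R = UVᵀ:
  R  [+0.99601 +0.06054 -0.06551]
  R  [-0.08205 +0.90995 -0.40652]
  R  [+0.03500 +0.41028 +0.91129]
t = (-0.13742, -0.03434, +0.95514) m
tr R = 2.817250; θ = arccos((tr R − 1)/2) = 0.430817 rad = 24.684°
axis k = ((R−Rᵀ)₃₂, (R−Rᵀ)₁₃, (R−Rᵀ)₂₁) / (2 sinθ) = (+0.977944, -0.120345, -0.170714)
rvec = θ·k = (+0.421315, -0.051847, -0.073547)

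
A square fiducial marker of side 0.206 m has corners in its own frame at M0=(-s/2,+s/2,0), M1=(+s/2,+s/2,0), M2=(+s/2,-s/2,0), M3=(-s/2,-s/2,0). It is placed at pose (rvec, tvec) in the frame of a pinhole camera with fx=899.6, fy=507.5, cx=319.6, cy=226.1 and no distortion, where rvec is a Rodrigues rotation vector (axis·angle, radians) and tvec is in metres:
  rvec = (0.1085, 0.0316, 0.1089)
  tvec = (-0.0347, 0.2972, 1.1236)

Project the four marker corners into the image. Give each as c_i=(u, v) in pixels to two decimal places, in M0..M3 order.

c0=(202.53, 399.04) c1=(364.60, 410.02) c2=(383.35, 320.66) c3=(217.90, 309.89)

Intrinsics K: fx=899.6, fy=507.5, cx=319.6, cy=226.1
Marker side s = 0.206 m; corners in marker frame (Z=0):
  M0 = (-0.1030, +0.1030, 0)
  M1 = (+0.1030, +0.1030, 0)
  M2 = (+0.1030, -0.1030, 0)
  M3 = (-0.1030, -0.1030, 0)
rvec = (0.1085, 0.0316, 0.1089), |rvec| = θ = 0.15694 rad = 8.992°
Rodrigues: sinθ=0.15630, 1−cosθ=0.01229; R = I + sinθ·[k]× + (1−cosθ)·[k]×²:
    [+0.99358 -0.10674 +0.03737]
    [+0.11016 +0.98821 -0.10634]
    [-0.02557 +0.10977 +0.99363]
t = (-0.0347, 0.2972, 1.1236) m
M0: Pc = R·M0+t = (-0.14803, +0.38764, +1.13754); u = 899.6·(-0.14803)/1.13754 + 319.6 = 202.5307, v = 507.5·(+0.38764)/1.13754 + 226.1 = 399.0402
M1: Pc = R·M1+t = (+0.05664, +0.41033, +1.13227); u = 899.6·(+0.05664)/1.13227 + 319.6 = 364.6047, v = 507.5·(+0.41033)/1.13227 + 226.1 = 410.0166
M2: Pc = R·M2+t = (+0.07863, +0.20676, +1.10966); u = 899.6·(+0.07863)/1.10966 + 319.6 = 383.3483, v = 507.5·(+0.20676)/1.10966 + 226.1 = 320.6619
M3: Pc = R·M3+t = (-0.12604, +0.18407, +1.11493); u = 899.6·(-0.12604)/1.11493 + 319.6 = 217.8985, v = 507.5·(+0.18407)/1.11493 + 226.1 = 309.8851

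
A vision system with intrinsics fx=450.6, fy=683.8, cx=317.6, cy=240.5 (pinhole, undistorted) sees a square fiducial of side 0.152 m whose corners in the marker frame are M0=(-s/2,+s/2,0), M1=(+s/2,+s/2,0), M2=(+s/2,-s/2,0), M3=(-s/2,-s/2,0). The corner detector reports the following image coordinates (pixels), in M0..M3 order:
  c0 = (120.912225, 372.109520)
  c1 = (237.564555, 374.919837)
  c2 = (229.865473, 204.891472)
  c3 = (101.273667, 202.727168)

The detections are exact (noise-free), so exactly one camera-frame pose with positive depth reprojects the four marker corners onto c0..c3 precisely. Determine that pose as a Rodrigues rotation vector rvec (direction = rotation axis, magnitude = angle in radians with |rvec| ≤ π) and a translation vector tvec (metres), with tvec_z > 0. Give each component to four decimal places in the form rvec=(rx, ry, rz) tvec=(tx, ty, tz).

Intrinsics K: fx=450.6, fy=683.8, cx=317.6, cy=240.5
Marker side s = 0.152 m; corners in marker frame (Z=0):
  M0 = (-0.0760, +0.0760, 0)
  M1 = (+0.0760, +0.0760, 0)
  M2 = (+0.0760, -0.0760, 0)
  M3 = (-0.0760, -0.0760, 0)
Detected image corners:
  c0 = (120.912225, 372.109520) px
  c1 = (237.564555, 374.919837) px
  c2 = (229.865473, 204.891472) px
  c3 = (101.273667, 202.727168) px
Planar DLT: solve 8×8 A·h = b for H (H[2,2]=1):
  H  [+798.85457 +201.13066 +172.57800]
  H  [+6.51230 +1302.49778 +292.81450]
  H  [-0.03449 +0.64442 +1.00000]
B = K⁻¹H; ‖b₁‖=1.797639, ‖b₂‖=1.797639; λ = 2/(‖b₁‖+‖b₂‖) = 0.556285, sign → tz>0 ⇒ λ=+0.556285
r₁ = λ·B[:,0] = (+0.99974,+0.01205,-0.01919); r₂ = λ·B[:,1] = (-0.00437,+0.93353,+0.35848)
r₃ = r₁×r₂ = (+0.02223,-0.35831,+0.93334); SVD([r₁ r₂ r₃]) → R = UVᵀ:
  R  [+0.99974 -0.00437 +0.02223]
  R  [+0.01205 +0.93353 -0.35831]
  R  [-0.01919 +0.35848 +0.93334]
t = (-0.17904, +0.04256, +0.55629) m
tr R = 2.866608; θ = arccos((tr R − 1)/2) = 0.367290 rad = 21.044°
axis k = ((R−Rᵀ)₃₂, (R−Rᵀ)₁₃, (R−Rᵀ)₂₁) / (2 sinθ) = (+0.998074, +0.057666, +0.022855)
rvec = θ·k = (+0.366582, +0.021180, +0.008394)

rvec=(0.3666, 0.0212, 0.0084) tvec=(-0.1790, 0.0426, 0.5563)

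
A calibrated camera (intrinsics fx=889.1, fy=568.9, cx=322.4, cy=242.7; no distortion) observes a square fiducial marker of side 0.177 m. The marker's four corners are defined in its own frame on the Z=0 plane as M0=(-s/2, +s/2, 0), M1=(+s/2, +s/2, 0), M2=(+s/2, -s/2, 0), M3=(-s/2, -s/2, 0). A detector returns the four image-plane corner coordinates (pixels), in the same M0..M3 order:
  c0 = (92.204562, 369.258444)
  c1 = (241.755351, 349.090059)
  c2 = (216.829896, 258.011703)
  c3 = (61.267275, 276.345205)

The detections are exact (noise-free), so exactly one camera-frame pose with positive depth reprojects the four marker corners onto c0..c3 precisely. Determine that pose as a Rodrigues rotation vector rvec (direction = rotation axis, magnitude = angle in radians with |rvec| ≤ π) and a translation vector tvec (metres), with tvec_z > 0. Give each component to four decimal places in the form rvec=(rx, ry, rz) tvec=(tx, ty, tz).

Intrinsics K: fx=889.1, fy=568.9, cx=322.4, cy=242.7
Marker side s = 0.177 m; corners in marker frame (Z=0):
  M0 = (-0.0885, +0.0885, 0)
  M1 = (+0.0885, +0.0885, 0)
  M2 = (+0.0885, -0.0885, 0)
  M3 = (-0.0885, -0.0885, 0)
Detected image corners:
  c0 = (92.204562, 369.258444) px
  c1 = (241.755351, 349.090059) px
  c2 = (216.829896, 258.011703) px
  c3 = (61.267275, 276.345205) px
Planar DLT: solve 8×8 A·h = b for H (H[2,2]=1):
  H  [+885.08188 +187.34338 +154.29026]
  H  [-60.81118 +580.60968 +313.83767]
  H  [+0.15340 +0.19455 +1.00000]
B = K⁻¹H; ‖b₁‖=0.967760, ‖b₂‖=0.967760; λ = 2/(‖b₁‖+‖b₂‖) = 1.033314, sign → tz>0 ⇒ λ=+1.033314
r₁ = λ·B[:,0] = (+0.97117,-0.17807,+0.15851); r₂ = λ·B[:,1] = (+0.14483,+0.96882,+0.20104)
r₃ = r₁×r₂ = (-0.18936,-0.17228,+0.96667); SVD([r₁ r₂ r₃]) → R = UVᵀ:
  R  [+0.97117 +0.14483 -0.18936]
  R  [-0.17807 +0.96882 -0.17228]
  R  [+0.15851 +0.20104 +0.96667]
t = (-0.19538, +0.12921, +1.03331) m
tr R = 2.906659; θ = arccos((tr R − 1)/2) = 0.306718 rad = 17.574°
axis k = ((R−Rᵀ)₃₂, (R−Rᵀ)₁₃, (R−Rᵀ)₂₁) / (2 sinθ) = (+0.618216, -0.576078, -0.534737)
rvec = θ·k = (+0.189618, -0.176694, -0.164013)

rvec=(0.1896, -0.1767, -0.1640) tvec=(-0.1954, 0.1292, 1.0333)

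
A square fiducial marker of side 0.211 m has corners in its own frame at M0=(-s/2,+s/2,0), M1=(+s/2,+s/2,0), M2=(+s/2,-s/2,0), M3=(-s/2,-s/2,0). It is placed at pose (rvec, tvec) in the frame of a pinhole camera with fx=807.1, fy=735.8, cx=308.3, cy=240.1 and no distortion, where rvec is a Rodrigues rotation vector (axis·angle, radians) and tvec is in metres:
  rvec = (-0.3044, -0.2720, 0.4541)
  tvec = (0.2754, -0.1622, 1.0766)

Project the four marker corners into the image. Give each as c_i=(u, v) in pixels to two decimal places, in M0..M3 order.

Intrinsics K: fx=807.1, fy=735.8, cx=308.3, cy=240.1
Marker side s = 0.211 m; corners in marker frame (Z=0):
  M0 = (-0.1055, +0.1055, 0)
  M1 = (+0.1055, +0.1055, 0)
  M2 = (+0.1055, -0.1055, 0)
  M3 = (-0.1055, -0.1055, 0)
rvec = (-0.3044, -0.2720, 0.4541), |rvec| = θ = 0.61061 rad = 34.986°
Rodrigues: sinθ=0.57337, 1−cosθ=0.18070; R = I + sinθ·[k]× + (1−cosθ)·[k]×²:
    [+0.86420 -0.38627 -0.32240]
    [+0.46653 +0.85515 +0.22597]
    [+0.18842 -0.34570 +0.91924]
t = (0.2754, -0.1622, 1.0766) m
M0: Pc = R·M0+t = (+0.14347, -0.12120, +1.02025); u = 807.1·(+0.14347)/1.02025 + 308.3 = 421.7998, v = 735.8·(-0.12120)/1.02025 + 240.1 = 152.6909
M1: Pc = R·M1+t = (+0.32582, -0.02276, +1.06001); u = 807.1·(+0.32582)/1.06001 + 308.3 = 556.3838, v = 735.8·(-0.02276)/1.06001 + 240.1 = 224.2996
M2: Pc = R·M2+t = (+0.40733, -0.20320, +1.13295); u = 807.1·(+0.40733)/1.13295 + 308.3 = 598.4741, v = 735.8·(-0.20320)/1.13295 + 240.1 = 108.1309
M3: Pc = R·M3+t = (+0.22498, -0.30164, +1.09319); u = 807.1·(+0.22498)/1.09319 + 308.3 = 474.4007, v = 735.8·(-0.30164)/1.09319 + 240.1 = 37.0755

c0=(421.80, 152.69) c1=(556.38, 224.30) c2=(598.47, 108.13) c3=(474.40, 37.08)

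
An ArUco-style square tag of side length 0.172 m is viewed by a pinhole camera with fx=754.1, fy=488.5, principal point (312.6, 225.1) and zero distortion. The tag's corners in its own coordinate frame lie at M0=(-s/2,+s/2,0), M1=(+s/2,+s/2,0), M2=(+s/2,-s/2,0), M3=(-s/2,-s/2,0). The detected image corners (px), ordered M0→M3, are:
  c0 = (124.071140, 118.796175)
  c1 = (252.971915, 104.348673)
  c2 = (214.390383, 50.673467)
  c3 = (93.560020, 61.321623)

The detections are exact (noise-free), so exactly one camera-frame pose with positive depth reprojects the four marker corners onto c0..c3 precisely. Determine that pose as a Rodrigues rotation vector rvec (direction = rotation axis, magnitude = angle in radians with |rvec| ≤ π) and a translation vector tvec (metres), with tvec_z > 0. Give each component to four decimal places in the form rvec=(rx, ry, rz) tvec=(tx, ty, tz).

rvec=(-0.5421, -0.2329, -0.3226) tvec=(-0.1898, -0.2975, 1.0193)

Intrinsics K: fx=754.1, fy=488.5, cx=312.6, cy=225.1
Marker side s = 0.172 m; corners in marker frame (Z=0):
  M0 = (-0.0860, +0.0860, 0)
  M1 = (+0.0860, +0.0860, 0)
  M2 = (+0.0860, -0.0860, 0)
  M3 = (-0.0860, -0.0860, 0)
Detected image corners:
  c0 = (124.071140, 118.796175) px
  c1 = (252.971915, 104.348673) px
  c2 = (214.390383, 50.673467) px
  c3 = (93.560020, 61.321623) px
Planar DLT: solve 8×8 A·h = b for H (H[2,2]=1):
  H  [+775.42909 +123.15304 +172.14909]
  H  [-47.86498 +284.52544 +82.53369]
  H  [+0.29424 -0.45718 +1.00000]
B = K⁻¹H; ‖b₁‖=0.981088, ‖b₂‖=0.981088; λ = 2/(‖b₁‖+‖b₂‖) = 1.019277, sign → tz>0 ⇒ λ=+1.019277
r₁ = λ·B[:,0] = (+0.92378,-0.23807,+0.29992); r₂ = λ·B[:,1] = (+0.35963,+0.80840,-0.46599)
r₃ = r₁×r₂ = (-0.13151,+0.53833,+0.83241); SVD([r₁ r₂ r₃]) → R = UVᵀ:
  R  [+0.92378 +0.35963 -0.13151]
  R  [-0.23807 +0.80840 +0.53833]
  R  [+0.29992 -0.46599 +0.83241]
t = (-0.18984, -0.29747, +1.01928) m
tr R = 2.564591; θ = arccos((tr R − 1)/2) = 0.672454 rad = 38.529°
axis k = ((R−Rᵀ)₃₂, (R−Rᵀ)₁₃, (R−Rᵀ)₂₁) / (2 sinθ) = (-0.806161, -0.346303, -0.479769)
rvec = θ·k = (-0.542106, -0.232873, -0.322622)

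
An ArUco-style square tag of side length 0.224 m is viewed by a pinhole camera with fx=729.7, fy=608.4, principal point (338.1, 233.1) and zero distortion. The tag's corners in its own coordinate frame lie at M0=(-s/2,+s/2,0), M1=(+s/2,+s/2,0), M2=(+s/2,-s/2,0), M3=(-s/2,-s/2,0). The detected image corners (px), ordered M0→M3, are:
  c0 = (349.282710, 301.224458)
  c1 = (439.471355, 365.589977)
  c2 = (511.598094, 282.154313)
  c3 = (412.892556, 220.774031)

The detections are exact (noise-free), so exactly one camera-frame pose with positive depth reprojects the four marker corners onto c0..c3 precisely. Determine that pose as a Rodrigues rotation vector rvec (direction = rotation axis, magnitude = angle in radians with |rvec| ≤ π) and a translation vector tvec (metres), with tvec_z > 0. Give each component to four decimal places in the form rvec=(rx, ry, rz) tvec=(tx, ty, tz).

Intrinsics K: fx=729.7, fy=608.4, cx=338.1, cy=233.1
Marker side s = 0.224 m; corners in marker frame (Z=0):
  M0 = (-0.1120, +0.1120, 0)
  M1 = (+0.1120, +0.1120, 0)
  M2 = (+0.1120, -0.1120, 0)
  M3 = (-0.1120, -0.1120, 0)
Detected image corners:
  c0 = (349.282710, 301.224458) px
  c1 = (439.471355, 365.589977) px
  c2 = (511.598094, 282.154313) px
  c3 = (412.892556, 220.774031) px
Planar DLT: solve 8×8 A·h = b for H (H[2,2]=1):
  H  [+291.06496 -223.45646 +426.00368]
  H  [+191.93658 +419.44668 +292.21065]
  H  [-0.30394 +0.18416 +1.00000]
B = K⁻¹H; ‖b₁‖=0.755137, ‖b₂‖=0.755137; λ = 2/(‖b₁‖+‖b₂‖) = 1.324263, sign → tz>0 ⇒ λ=+1.324263
r₁ = λ·B[:,0] = (+0.71472,+0.57199,-0.40250); r₂ = λ·B[:,1] = (-0.51853,+0.81954,+0.24388)
r₃ = r₁×r₂ = (+0.46936,+0.03440,+0.88234); SVD([r₁ r₂ r₃]) → R = UVᵀ:
  R  [+0.71472 -0.51853 +0.46936]
  R  [+0.57199 +0.81954 +0.03440]
  R  [-0.40250 +0.24388 +0.88234]
t = (+0.15953, +0.12866, +1.32426) m
tr R = 2.416597; θ = arccos((tr R − 1)/2) = 0.783712 rad = 44.903°
axis k = ((R−Rᵀ)₃₂, (R−Rᵀ)₁₃, (R−Rᵀ)₂₁) / (2 sinθ) = (+0.148377, +0.617541, +0.772416)
rvec = θ·k = (+0.116285, +0.483974, +0.605352)

rvec=(0.1163, 0.4840, 0.6054) tvec=(0.1595, 0.1287, 1.3243)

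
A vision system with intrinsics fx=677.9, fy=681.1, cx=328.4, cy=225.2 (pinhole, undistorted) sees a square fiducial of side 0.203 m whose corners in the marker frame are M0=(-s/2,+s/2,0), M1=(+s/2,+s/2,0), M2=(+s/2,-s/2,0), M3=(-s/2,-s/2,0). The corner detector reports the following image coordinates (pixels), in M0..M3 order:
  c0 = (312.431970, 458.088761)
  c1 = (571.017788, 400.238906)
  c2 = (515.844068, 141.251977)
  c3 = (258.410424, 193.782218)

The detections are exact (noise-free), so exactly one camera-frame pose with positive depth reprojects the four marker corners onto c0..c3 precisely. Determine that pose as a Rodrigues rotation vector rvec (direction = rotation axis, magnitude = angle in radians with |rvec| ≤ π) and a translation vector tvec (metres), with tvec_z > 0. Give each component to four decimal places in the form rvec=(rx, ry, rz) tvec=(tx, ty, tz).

rvec=(-0.0262, -0.0451, -0.2040) tvec=(0.0666, 0.0551, 0.5186)

Intrinsics K: fx=677.9, fy=681.1, cx=328.4, cy=225.2
Marker side s = 0.203 m; corners in marker frame (Z=0):
  M0 = (-0.1015, +0.1015, 0)
  M1 = (+0.1015, +0.1015, 0)
  M2 = (+0.1015, -0.1015, 0)
  M3 = (-0.1015, -0.1015, 0)
Detected image corners:
  c0 = (312.431970, 458.088761) px
  c1 = (571.017788, 400.238906) px
  c2 = (515.844068, 141.251977) px
  c3 = (258.410424, 193.782218) px
Planar DLT: solve 8×8 A·h = b for H (H[2,2]=1):
  H  [+1308.86412 +251.84521 +415.50872]
  H  [-244.53907 +1276.44331 +297.53535]
  H  [+0.09143 -0.04135 +1.00000]
B = K⁻¹H; ‖b₁‖=1.928382, ‖b₂‖=1.928382; λ = 2/(‖b₁‖+‖b₂‖) = 0.518570, sign → tz>0 ⇒ λ=+0.518570
r₁ = λ·B[:,0] = (+0.97827,-0.20186,+0.04741); r₂ = λ·B[:,1] = (+0.20304,+0.97894,-0.02144)
r₃ = r₁×r₂ = (-0.04209,+0.03060,+0.99865); SVD([r₁ r₂ r₃]) → R = UVᵀ:
  R  [+0.97827 +0.20304 -0.04209]
  R  [-0.20186 +0.97894 +0.03060]
  R  [+0.04741 -0.02144 +0.99865]
t = (+0.06664, +0.05507, +0.51857) m
tr R = 2.955847; θ = arccos((tr R − 1)/2) = 0.210516 rad = 12.062°
axis k = ((R−Rᵀ)₃₂, (R−Rᵀ)₁₃, (R−Rᵀ)₂₁) / (2 sinθ) = (-0.124526, -0.214155, -0.968830)
rvec = θ·k = (-0.026215, -0.045083, -0.203954)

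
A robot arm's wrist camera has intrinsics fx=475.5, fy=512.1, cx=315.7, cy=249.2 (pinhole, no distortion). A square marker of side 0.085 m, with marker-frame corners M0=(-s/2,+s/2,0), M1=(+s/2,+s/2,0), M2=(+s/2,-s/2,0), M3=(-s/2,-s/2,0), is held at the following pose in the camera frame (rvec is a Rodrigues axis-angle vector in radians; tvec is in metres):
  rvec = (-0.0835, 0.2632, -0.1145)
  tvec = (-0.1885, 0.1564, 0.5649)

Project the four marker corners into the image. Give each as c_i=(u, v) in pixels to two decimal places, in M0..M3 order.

Intrinsics K: fx=475.5, fy=512.1, cx=315.7, cy=249.2
Marker side s = 0.085 m; corners in marker frame (Z=0):
  M0 = (-0.0425, +0.0425, 0)
  M1 = (+0.0425, +0.0425, 0)
  M2 = (+0.0425, -0.0425, 0)
  M3 = (-0.0425, -0.0425, 0)
rvec = (-0.0835, 0.2632, -0.1145), |rvec| = θ = 0.29893 rad = 17.127°
Rodrigues: sinθ=0.29449, 1−cosθ=0.04435; R = I + sinθ·[k]× + (1−cosθ)·[k]×²:
    [+0.95911 +0.10190 +0.26404]
    [-0.12371 +0.99003 +0.06731]
    [-0.25455 -0.09722 +0.96216]
t = (-0.1885, 0.1564, 0.5649) m
M0: Pc = R·M0+t = (-0.22493, +0.20373, +0.57159); u = 475.5·(-0.22493)/0.57159 + 315.7 = 128.5804, v = 512.1·(+0.20373)/0.57159 + 249.2 = 431.7309
M1: Pc = R·M1+t = (-0.14341, +0.19322, +0.54995); u = 475.5·(-0.14341)/0.54995 + 315.7 = 191.7067, v = 512.1·(+0.19322)/0.54995 + 249.2 = 429.1207
M2: Pc = R·M2+t = (-0.15207, +0.10907, +0.55821); u = 475.5·(-0.15207)/0.55821 + 315.7 = 186.1645, v = 512.1·(+0.10907)/0.55821 + 249.2 = 349.2561
M3: Pc = R·M3+t = (-0.23359, +0.11958, +0.57985); u = 475.5·(-0.23359)/0.57985 + 315.7 = 124.1447, v = 512.1·(+0.11958)/0.57985 + 249.2 = 354.8092

c0=(128.58, 431.73) c1=(191.71, 429.12) c2=(186.16, 349.26) c3=(124.14, 354.81)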